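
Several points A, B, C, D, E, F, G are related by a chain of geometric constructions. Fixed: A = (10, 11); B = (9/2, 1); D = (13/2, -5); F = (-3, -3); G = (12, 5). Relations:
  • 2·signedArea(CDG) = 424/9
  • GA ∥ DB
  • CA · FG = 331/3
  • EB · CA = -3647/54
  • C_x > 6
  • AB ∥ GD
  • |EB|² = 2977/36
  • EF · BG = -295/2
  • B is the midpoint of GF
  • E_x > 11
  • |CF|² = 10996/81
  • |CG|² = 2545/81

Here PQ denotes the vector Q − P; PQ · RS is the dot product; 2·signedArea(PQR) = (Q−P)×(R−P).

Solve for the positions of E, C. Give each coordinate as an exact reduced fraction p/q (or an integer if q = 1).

1. C_x = 59/9  [CA · FG = 331/3 ∩ 2·signedArea(CDG) = 424/9]
2. C_y = 11/3  [CA · FG = 331/3 ∩ 2·signedArea(CDG) = 424/9]
   → C = (59/9, 11/3)
3. E_x = 34/3  [EB · CA = -3647/54 ∩ EF · BG = -295/2]
4. E_y = 7  [EB · CA = -3647/54 ∩ EF · BG = -295/2]
   → E = (34/3, 7)

C = (59/9, 11/3)
E = (34/3, 7)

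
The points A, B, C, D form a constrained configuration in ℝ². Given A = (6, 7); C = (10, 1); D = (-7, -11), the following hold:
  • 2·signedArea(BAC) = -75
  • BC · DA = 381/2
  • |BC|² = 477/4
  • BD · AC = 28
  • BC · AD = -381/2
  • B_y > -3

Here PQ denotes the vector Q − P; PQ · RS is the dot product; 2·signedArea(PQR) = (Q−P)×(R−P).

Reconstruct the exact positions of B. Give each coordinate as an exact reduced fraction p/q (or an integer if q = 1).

1. B_x = -1/2  [BC · DA = 381/2 ∩ BD · AC = 28]
2. B_y = -2  [BC · DA = 381/2 ∩ BD · AC = 28]
   → B = (-1/2, -2)

B = (-1/2, -2)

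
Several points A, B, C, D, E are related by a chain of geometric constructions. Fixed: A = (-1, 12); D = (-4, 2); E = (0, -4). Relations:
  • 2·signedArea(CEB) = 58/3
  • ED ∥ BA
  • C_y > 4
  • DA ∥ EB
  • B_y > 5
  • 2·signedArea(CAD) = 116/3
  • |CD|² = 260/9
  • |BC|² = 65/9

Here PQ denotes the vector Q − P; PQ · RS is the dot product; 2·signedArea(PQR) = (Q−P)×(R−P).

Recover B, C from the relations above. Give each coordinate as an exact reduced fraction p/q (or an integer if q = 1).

1. B_x = 3  [ED ∥ BA ∩ DA ∥ EB]
2. B_y = 6  [ED ∥ BA ∩ DA ∥ EB]
   → B = (3, 6)
3. C_x = 2/3  [line -10·x + 3·y + -22/3 = 0 ∩ |CD|² = 260/9]
4. C_y = 14/3  [line -10·x + 3·y + -22/3 = 0 ∩ |CD|² = 260/9]
   → C = (2/3, 14/3)

B = (3, 6)
C = (2/3, 14/3)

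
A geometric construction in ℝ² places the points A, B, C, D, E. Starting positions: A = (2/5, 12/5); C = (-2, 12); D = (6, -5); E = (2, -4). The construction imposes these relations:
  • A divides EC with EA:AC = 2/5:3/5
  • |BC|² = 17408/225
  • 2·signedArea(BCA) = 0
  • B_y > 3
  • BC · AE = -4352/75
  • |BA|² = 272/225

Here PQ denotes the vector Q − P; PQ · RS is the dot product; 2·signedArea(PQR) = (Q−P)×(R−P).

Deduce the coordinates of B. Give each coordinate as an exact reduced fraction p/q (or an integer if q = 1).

B = (2/15, 52/15)

1. B_x = 2/15  [2·signedArea(BCA) = 0 ∩ BC · AE = -4352/75]
2. B_y = 52/15  [2·signedArea(BCA) = 0 ∩ BC · AE = -4352/75]
   → B = (2/15, 52/15)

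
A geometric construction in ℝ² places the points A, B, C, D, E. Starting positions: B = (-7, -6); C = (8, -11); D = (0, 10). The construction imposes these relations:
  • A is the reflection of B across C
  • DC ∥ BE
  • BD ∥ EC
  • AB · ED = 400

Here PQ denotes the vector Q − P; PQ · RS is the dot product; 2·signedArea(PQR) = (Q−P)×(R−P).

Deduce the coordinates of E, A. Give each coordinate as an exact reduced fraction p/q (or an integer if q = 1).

A = (23, -16)
E = (1, -27)

1. E_x = 1  [BD ∥ EC ∩ DC ∥ BE]
2. E_y = -27  [BD ∥ EC ∩ DC ∥ BE]
   → E = (1, -27)
3. A_x = 23  [A is the reflection of B across C]
4. A_y = -16  [A is the reflection of B across C]
   → A = (23, -16)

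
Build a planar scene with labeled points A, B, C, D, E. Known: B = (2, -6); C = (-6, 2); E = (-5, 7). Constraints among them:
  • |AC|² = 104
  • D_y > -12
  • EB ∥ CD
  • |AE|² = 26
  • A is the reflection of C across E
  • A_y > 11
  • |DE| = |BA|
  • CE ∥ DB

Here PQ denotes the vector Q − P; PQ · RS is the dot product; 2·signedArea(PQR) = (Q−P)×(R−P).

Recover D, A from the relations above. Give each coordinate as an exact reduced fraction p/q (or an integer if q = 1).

A = (-4, 12)
D = (1, -11)

1. D_x = 1  [CE ∥ DB ∩ EB ∥ CD]
2. D_y = -11  [CE ∥ DB ∩ EB ∥ CD]
   → D = (1, -11)
3. A_x = -4  [A is the reflection of C across E]
4. A_y = 12  [A is the reflection of C across E]
   → A = (-4, 12)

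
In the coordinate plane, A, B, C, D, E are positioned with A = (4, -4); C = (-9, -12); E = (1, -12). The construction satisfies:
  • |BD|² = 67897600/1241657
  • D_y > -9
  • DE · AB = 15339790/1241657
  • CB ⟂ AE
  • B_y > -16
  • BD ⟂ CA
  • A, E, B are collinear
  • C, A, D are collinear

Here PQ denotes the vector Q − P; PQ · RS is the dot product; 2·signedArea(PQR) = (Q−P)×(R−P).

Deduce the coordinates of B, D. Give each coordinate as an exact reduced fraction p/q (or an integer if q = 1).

1. B_x = -17/73  [A, E, B are collinear ∩ CB ⟂ AE]
2. B_y = -1116/73  [A, E, B are collinear ∩ CB ⟂ AE]
   → B = (-17/73, -1116/73)
3. D_x = -69881/17009  [C, A, D are collinear ∩ BD ⟂ CA]
4. D_y = -152908/17009  [C, A, D are collinear ∩ BD ⟂ CA]
   → D = (-69881/17009, -152908/17009)

B = (-17/73, -1116/73)
D = (-69881/17009, -152908/17009)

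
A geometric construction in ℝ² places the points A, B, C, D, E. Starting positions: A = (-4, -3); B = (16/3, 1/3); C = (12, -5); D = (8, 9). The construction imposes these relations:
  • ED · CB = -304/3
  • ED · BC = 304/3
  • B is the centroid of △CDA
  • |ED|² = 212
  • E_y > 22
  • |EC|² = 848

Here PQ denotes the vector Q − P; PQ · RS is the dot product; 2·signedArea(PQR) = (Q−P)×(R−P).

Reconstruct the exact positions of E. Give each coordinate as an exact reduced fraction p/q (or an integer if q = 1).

E = (4, 23)

1. E_x = 4  [line -20/3·x + 16/3·y + -96 = 0 ∩ |EC|² = 848]
2. E_y = 23  [line -20/3·x + 16/3·y + -96 = 0 ∩ |EC|² = 848]
   → E = (4, 23)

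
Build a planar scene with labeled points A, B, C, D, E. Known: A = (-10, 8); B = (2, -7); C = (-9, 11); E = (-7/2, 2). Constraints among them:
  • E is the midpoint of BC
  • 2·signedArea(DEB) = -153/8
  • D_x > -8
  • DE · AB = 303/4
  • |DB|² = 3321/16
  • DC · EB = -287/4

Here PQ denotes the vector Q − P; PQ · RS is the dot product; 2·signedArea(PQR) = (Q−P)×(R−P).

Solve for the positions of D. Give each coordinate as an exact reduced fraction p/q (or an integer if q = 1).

1. D_x = -7  [DE · AB = 303/4 ∩ DC · EB = -287/4]
2. D_y = 17/4  [DE · AB = 303/4 ∩ DC · EB = -287/4]
   → D = (-7, 17/4)

D = (-7, 17/4)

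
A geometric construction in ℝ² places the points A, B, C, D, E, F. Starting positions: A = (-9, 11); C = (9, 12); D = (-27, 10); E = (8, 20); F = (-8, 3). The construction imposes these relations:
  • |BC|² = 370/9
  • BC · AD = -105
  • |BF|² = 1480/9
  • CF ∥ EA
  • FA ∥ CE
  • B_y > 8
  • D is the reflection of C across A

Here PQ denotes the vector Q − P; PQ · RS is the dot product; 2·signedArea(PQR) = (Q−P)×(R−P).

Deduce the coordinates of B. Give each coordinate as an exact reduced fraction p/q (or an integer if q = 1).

1. B_x = 10/3  [line 18·x + 1·y + -69 = 0 ∩ |BF|² = 1480/9]
2. B_y = 9  [line 18·x + 1·y + -69 = 0 ∩ |BF|² = 1480/9]
   → B = (10/3, 9)

B = (10/3, 9)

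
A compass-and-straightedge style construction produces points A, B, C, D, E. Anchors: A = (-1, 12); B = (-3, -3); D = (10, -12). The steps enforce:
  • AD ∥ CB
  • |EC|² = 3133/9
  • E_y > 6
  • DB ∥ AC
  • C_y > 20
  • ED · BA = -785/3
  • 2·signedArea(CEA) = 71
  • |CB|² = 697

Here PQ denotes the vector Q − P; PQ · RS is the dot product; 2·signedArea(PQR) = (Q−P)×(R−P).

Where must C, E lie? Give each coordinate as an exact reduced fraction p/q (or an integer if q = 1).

C = (-14, 21)
E = (-5/3, 7)

1. C_x = -14  [AD ∥ CB ∩ DB ∥ AC]
2. C_y = 21  [AD ∥ CB ∩ DB ∥ AC]
   → C = (-14, 21)
3. E_x = -5/3  [ED · BA = -785/3 ∩ 2·signedArea(CEA) = 71]
4. E_y = 7  [ED · BA = -785/3 ∩ 2·signedArea(CEA) = 71]
   → E = (-5/3, 7)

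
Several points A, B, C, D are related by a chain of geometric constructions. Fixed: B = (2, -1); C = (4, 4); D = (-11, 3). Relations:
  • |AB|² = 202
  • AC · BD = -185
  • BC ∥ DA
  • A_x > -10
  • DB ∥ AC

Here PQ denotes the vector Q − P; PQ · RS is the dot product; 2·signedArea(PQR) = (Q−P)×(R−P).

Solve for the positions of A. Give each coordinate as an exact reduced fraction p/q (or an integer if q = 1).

1. A_x = -9  [DB ∥ AC ∩ BC ∥ DA]
2. A_y = 8  [DB ∥ AC ∩ BC ∥ DA]
   → A = (-9, 8)

A = (-9, 8)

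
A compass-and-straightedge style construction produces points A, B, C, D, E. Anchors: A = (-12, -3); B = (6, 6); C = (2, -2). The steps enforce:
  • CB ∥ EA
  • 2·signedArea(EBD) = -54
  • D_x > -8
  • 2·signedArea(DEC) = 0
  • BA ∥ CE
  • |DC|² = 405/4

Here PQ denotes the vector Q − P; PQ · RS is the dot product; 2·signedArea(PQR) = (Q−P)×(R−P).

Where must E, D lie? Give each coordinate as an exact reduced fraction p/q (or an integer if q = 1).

1. E_x = -16  [CB ∥ EA ∩ BA ∥ CE]
2. E_y = -11  [CB ∥ EA ∩ BA ∥ CE]
   → E = (-16, -11)
3. D_x = -7  [2·signedArea(DEC) = 0 ∩ 2·signedArea(EBD) = -54]
4. D_y = -13/2  [2·signedArea(DEC) = 0 ∩ 2·signedArea(EBD) = -54]
   → D = (-7, -13/2)

D = (-7, -13/2)
E = (-16, -11)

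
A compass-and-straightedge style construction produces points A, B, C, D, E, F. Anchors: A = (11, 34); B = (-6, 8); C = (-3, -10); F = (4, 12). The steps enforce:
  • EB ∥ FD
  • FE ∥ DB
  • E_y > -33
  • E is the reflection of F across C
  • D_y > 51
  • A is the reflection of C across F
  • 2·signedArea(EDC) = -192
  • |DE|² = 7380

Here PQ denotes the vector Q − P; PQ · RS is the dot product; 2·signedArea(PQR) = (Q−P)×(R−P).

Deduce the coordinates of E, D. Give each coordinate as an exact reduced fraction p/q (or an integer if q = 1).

D = (8, 52)
E = (-10, -32)

1. E_x = -10  [E is the reflection of F across C]
2. E_y = -32  [E is the reflection of F across C]
   → E = (-10, -32)
3. D_x = 8  [FE ∥ DB ∩ EB ∥ FD]
4. D_y = 52  [FE ∥ DB ∩ EB ∥ FD]
   → D = (8, 52)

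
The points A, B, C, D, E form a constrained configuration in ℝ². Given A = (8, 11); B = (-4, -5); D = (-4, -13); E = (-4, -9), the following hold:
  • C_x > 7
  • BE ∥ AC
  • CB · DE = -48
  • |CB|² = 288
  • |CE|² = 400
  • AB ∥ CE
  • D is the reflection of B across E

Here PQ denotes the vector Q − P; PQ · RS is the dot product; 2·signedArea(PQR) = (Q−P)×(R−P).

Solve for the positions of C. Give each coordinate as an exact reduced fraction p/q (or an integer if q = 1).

1. C_x = 8  [AB ∥ CE ∩ BE ∥ AC]
2. C_y = 7  [AB ∥ CE ∩ BE ∥ AC]
   → C = (8, 7)

C = (8, 7)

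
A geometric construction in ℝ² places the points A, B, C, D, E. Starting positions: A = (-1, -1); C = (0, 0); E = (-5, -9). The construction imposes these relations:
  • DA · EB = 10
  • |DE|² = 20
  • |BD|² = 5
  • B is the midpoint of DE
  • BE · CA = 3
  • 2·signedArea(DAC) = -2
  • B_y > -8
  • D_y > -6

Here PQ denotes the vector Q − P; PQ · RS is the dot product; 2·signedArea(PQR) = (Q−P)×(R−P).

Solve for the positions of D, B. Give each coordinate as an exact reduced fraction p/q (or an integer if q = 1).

1. D_x = -3  [line -1·x + 1·y + 2 = 0 ∩ |DE|² = 20]
2. D_y = -5  [line -1·x + 1·y + 2 = 0 ∩ |DE|² = 20]
   → D = (-3, -5)
3. B_x = -4  [B is the midpoint of DE]
4. B_y = -7  [B is the midpoint of DE]
   → B = (-4, -7)

B = (-4, -7)
D = (-3, -5)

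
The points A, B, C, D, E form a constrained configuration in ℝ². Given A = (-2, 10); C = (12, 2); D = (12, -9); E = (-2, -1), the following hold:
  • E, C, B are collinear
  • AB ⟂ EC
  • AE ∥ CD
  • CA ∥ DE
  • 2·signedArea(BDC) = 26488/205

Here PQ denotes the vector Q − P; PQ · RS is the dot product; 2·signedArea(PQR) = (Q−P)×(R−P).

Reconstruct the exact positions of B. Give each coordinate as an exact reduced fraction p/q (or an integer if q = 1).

1. B_x = 52/205  [E, C, B are collinear ∩ AB ⟂ EC]
2. B_y = -106/205  [E, C, B are collinear ∩ AB ⟂ EC]
   → B = (52/205, -106/205)

B = (52/205, -106/205)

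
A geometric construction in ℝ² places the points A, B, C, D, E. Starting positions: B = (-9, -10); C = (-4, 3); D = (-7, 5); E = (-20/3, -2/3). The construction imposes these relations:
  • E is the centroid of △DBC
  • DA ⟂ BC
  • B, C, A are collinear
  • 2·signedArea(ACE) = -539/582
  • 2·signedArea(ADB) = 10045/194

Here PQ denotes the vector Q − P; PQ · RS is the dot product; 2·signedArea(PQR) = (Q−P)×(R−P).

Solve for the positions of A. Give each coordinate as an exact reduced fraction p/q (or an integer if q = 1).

1. A_x = -721/194  [B, C, A are collinear ∩ DA ⟂ BC]
2. A_y = 725/194  [B, C, A are collinear ∩ DA ⟂ BC]
   → A = (-721/194, 725/194)

A = (-721/194, 725/194)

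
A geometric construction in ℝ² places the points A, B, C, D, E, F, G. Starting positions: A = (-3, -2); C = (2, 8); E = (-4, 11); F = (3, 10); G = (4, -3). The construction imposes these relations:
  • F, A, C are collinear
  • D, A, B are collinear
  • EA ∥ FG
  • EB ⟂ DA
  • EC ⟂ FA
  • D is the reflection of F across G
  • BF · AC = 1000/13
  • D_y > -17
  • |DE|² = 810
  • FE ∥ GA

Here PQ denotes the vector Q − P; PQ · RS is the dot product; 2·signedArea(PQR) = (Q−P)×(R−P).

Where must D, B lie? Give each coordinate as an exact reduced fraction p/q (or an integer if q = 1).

B = (-115/13, 107/13)
D = (5, -16)

1. D_x = 5  [D is the reflection of F across G]
2. D_y = -16  [D is the reflection of F across G]
   → D = (5, -16)
3. B_x = -115/13  [D, A, B are collinear ∩ EB ⟂ DA]
4. B_y = 107/13  [D, A, B are collinear ∩ EB ⟂ DA]
   → B = (-115/13, 107/13)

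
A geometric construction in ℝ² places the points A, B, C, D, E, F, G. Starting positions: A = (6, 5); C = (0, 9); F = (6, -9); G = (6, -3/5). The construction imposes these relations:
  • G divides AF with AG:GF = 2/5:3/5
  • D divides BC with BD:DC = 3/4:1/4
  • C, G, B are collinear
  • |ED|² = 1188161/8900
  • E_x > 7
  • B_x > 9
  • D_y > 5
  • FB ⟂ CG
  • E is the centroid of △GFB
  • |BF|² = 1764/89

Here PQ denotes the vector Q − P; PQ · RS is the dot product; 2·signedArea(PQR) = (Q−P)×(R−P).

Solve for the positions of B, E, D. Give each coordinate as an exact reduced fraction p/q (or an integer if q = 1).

1. B_x = 870/89  [C, G, B are collinear ∩ FB ⟂ CG]
2. B_y = -591/89  [C, G, B are collinear ∩ FB ⟂ CG]
   → B = (870/89, -591/89)
3. E_x = 646/89  [E is the centroid of △GFB]
4. E_y = -2409/445  [E is the centroid of △GFB]
   → E = (646/89, -2409/445)
5. D_x = 435/178  [D divides BC with BD:DC = 3/4:1/4]
6. D_y = 453/89  [D divides BC with BD:DC = 3/4:1/4]
   → D = (435/178, 453/89)

B = (870/89, -591/89)
D = (435/178, 453/89)
E = (646/89, -2409/445)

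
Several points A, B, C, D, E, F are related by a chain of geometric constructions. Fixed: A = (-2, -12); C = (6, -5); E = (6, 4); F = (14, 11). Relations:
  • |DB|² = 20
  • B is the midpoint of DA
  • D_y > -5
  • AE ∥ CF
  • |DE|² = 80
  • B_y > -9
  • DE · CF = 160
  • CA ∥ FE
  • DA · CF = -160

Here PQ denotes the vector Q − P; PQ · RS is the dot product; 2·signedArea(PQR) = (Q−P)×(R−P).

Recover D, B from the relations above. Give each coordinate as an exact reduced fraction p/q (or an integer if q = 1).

1. D_x = 2  [line -8·x + -16·y + -48 = 0 ∩ |DE|² = 80]
2. D_y = -4  [line -8·x + -16·y + -48 = 0 ∩ |DE|² = 80]
   → D = (2, -4)
3. B_x = 0  [B is the midpoint of DA]
4. B_y = -8  [B is the midpoint of DA]
   → B = (0, -8)

B = (0, -8)
D = (2, -4)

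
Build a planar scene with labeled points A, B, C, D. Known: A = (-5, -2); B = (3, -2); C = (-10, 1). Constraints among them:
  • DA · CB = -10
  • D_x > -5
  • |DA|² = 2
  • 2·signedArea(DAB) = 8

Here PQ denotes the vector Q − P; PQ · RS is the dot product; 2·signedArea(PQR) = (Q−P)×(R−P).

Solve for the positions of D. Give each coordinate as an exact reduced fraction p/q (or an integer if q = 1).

D = (-4, -1)

1. D_x = -4  [2·signedArea(DAB) = 8 ∩ DA · CB = -10]
2. D_y = -1  [2·signedArea(DAB) = 8 ∩ DA · CB = -10]
   → D = (-4, -1)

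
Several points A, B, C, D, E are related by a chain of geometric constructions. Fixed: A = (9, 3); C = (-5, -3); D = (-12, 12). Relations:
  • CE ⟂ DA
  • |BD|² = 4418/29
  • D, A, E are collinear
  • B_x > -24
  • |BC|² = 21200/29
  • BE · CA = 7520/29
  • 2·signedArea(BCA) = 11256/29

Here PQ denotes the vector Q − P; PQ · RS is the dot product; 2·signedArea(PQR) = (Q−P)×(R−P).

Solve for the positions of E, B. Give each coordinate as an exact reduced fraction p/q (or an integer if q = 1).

1. E_x = -19/29  [D, A, E are collinear ∩ CE ⟂ DA]
2. E_y = 207/29  [D, A, E are collinear ∩ CE ⟂ DA]
   → E = (-19/29, 207/29)
3. B_x = -677/29  [BE · CA = 7520/29 ∩ 2·signedArea(BCA) = 11256/29]
4. B_y = 489/29  [BE · CA = 7520/29 ∩ 2·signedArea(BCA) = 11256/29]
   → B = (-677/29, 489/29)

B = (-677/29, 489/29)
E = (-19/29, 207/29)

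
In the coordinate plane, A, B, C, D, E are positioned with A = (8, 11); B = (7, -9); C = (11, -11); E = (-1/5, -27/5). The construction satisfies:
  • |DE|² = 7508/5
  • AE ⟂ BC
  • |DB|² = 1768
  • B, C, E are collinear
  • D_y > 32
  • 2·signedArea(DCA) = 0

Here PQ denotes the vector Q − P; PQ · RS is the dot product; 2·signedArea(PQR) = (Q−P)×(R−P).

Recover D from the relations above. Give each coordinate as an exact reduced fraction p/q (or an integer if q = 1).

1. D_x = 5  [line -22·x + -3·y + 209 = 0 ∩ |DE|² = 7508/5]
2. D_y = 33  [line -22·x + -3·y + 209 = 0 ∩ |DE|² = 7508/5]
   → D = (5, 33)

D = (5, 33)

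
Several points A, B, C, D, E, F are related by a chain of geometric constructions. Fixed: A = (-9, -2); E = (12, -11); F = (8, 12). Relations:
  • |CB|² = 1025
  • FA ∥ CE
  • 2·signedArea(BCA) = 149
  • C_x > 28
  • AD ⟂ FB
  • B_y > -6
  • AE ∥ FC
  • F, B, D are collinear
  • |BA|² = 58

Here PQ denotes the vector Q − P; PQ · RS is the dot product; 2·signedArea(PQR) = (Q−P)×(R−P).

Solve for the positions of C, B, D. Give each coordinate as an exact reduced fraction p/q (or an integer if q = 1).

B = (-2, -5)
C = (29, 3)
D = (-968/389, -2268/389)

1. C_x = 29  [FA ∥ CE ∩ AE ∥ FC]
2. C_y = 3  [FA ∥ CE ∩ AE ∥ FC]
   → C = (29, 3)
3. B_x = -2  [line 5·x + -38·y + -180 = 0 ∩ |BA|² = 58]
4. B_y = -5  [line 5·x + -38·y + -180 = 0 ∩ |BA|² = 58]
   → B = (-2, -5)
5. D_x = -968/389  [F, B, D are collinear ∩ AD ⟂ FB]
6. D_y = -2268/389  [F, B, D are collinear ∩ AD ⟂ FB]
   → D = (-968/389, -2268/389)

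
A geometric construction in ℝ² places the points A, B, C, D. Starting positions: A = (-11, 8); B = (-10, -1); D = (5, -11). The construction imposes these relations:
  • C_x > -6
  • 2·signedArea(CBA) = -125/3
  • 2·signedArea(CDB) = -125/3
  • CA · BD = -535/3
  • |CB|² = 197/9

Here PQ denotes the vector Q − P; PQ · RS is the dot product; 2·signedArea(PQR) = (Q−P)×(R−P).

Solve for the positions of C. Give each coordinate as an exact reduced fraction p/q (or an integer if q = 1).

1. C_x = -16/3  [2·signedArea(CDB) = -125/3 ∩ CA · BD = -535/3]
2. C_y = -4/3  [2·signedArea(CDB) = -125/3 ∩ CA · BD = -535/3]
   → C = (-16/3, -4/3)

C = (-16/3, -4/3)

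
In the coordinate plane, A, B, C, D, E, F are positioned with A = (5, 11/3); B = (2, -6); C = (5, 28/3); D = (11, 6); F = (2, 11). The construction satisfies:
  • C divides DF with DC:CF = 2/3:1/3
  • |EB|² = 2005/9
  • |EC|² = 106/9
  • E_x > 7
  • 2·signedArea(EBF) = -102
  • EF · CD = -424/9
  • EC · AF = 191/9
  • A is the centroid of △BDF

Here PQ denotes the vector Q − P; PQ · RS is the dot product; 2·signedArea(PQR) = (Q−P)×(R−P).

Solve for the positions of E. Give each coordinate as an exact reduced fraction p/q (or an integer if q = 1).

E = (8, 23/3)

1. E_x = 8  [EC · AF = 191/9 ∩ EF · CD = -424/9]
2. E_y = 23/3  [EC · AF = 191/9 ∩ EF · CD = -424/9]
   → E = (8, 23/3)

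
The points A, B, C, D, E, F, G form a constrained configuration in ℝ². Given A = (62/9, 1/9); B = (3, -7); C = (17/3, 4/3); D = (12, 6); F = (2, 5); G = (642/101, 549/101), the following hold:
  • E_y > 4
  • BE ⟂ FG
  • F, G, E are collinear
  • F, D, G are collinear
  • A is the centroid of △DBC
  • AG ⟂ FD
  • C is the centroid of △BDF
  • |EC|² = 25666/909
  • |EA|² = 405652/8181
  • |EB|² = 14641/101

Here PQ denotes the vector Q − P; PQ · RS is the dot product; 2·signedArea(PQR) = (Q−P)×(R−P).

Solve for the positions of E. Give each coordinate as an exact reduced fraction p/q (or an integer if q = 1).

E = (182/101, 503/101)

1. E_x = 182/101  [F, G, E are collinear ∩ BE ⟂ FG]
2. E_y = 503/101  [F, G, E are collinear ∩ BE ⟂ FG]
   → E = (182/101, 503/101)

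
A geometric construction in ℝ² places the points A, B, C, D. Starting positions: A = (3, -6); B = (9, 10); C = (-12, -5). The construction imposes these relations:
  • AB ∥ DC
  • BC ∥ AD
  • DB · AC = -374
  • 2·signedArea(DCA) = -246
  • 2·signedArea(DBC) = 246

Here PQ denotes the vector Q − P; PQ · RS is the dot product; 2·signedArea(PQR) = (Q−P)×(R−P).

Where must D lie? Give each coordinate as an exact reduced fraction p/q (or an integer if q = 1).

1. D_x = -18  [AB ∥ DC ∩ BC ∥ AD]
2. D_y = -21  [AB ∥ DC ∩ BC ∥ AD]
   → D = (-18, -21)

D = (-18, -21)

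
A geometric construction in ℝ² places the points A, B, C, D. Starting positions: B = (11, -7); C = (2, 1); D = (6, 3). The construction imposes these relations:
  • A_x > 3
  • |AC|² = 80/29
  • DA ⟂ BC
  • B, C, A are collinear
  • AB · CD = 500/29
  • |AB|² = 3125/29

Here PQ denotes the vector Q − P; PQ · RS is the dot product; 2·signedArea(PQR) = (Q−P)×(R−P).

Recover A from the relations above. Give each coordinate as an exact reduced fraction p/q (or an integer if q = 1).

A = (94/29, -3/29)

1. A_x = 94/29  [B, C, A are collinear ∩ DA ⟂ BC]
2. A_y = -3/29  [B, C, A are collinear ∩ DA ⟂ BC]
   → A = (94/29, -3/29)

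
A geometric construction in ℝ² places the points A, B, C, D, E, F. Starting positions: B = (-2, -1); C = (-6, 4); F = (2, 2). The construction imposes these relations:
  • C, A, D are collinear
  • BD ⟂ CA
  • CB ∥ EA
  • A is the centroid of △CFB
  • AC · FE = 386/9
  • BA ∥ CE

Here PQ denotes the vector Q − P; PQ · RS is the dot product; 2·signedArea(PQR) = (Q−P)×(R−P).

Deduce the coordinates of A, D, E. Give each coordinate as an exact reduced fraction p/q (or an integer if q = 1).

1. A_x = -2  [A is the centroid of △CFB]
2. A_y = 5/3  [A is the centroid of △CFB]
   → A = (-2, 5/3)
3. D_x = -162/193  [C, A, D are collinear ∩ BD ⟂ CA]
4. D_y = 191/193  [C, A, D are collinear ∩ BD ⟂ CA]
   → D = (-162/193, 191/193)
5. E_x = -6  [CB ∥ EA ∩ BA ∥ CE]
6. E_y = 20/3  [CB ∥ EA ∩ BA ∥ CE]
   → E = (-6, 20/3)

A = (-2, 5/3)
D = (-162/193, 191/193)
E = (-6, 20/3)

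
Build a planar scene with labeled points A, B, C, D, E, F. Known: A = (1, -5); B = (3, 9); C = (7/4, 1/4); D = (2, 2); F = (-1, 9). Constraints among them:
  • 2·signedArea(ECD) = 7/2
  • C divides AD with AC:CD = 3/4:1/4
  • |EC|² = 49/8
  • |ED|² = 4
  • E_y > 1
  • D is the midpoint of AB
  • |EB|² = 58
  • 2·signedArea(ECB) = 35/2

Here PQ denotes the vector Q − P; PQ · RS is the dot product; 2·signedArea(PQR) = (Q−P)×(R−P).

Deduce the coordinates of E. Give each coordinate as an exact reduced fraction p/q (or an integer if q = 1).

E = (0, 2)

1. E_x = 0  [line -7/4·x + 1/4·y + -1/2 = 0 ∩ |EC|² = 49/8]
2. E_y = 2  [line -7/4·x + 1/4·y + -1/2 = 0 ∩ |EC|² = 49/8]
   → E = (0, 2)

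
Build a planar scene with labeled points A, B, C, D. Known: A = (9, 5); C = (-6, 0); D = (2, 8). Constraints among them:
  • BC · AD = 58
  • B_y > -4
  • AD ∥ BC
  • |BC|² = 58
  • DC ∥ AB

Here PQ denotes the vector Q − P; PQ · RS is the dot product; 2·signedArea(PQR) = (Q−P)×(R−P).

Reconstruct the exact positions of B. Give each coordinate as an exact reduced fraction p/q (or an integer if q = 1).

B = (1, -3)

1. B_x = 1  [AD ∥ BC ∩ DC ∥ AB]
2. B_y = -3  [AD ∥ BC ∩ DC ∥ AB]
   → B = (1, -3)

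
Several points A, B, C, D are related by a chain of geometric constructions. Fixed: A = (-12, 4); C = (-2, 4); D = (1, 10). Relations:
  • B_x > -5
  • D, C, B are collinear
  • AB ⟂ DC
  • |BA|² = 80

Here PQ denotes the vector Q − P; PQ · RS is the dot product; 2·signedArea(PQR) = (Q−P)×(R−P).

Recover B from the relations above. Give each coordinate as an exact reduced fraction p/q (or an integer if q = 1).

B = (-4, 0)

1. B_x = -4  [D, C, B are collinear ∩ AB ⟂ DC]
2. B_y = 0  [D, C, B are collinear ∩ AB ⟂ DC]
   → B = (-4, 0)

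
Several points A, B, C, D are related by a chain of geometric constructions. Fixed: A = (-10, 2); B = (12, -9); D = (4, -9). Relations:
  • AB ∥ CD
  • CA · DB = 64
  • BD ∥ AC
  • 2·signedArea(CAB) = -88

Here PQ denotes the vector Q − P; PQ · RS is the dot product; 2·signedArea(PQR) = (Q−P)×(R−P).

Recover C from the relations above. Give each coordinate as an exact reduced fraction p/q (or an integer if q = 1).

C = (-18, 2)

1. C_x = -18  [AB ∥ CD ∩ BD ∥ AC]
2. C_y = 2  [AB ∥ CD ∩ BD ∥ AC]
   → C = (-18, 2)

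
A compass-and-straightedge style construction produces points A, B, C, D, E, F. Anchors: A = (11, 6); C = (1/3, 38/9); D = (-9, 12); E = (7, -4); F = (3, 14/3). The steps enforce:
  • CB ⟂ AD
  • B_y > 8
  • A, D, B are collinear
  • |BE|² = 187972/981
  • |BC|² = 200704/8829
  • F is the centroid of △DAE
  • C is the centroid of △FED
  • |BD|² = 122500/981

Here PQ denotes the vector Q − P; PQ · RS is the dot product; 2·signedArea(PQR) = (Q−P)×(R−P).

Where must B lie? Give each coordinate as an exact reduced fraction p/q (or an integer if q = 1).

B = (557/327, 958/109)

1. B_x = 557/327  [A, D, B are collinear ∩ CB ⟂ AD]
2. B_y = 958/109  [A, D, B are collinear ∩ CB ⟂ AD]
   → B = (557/327, 958/109)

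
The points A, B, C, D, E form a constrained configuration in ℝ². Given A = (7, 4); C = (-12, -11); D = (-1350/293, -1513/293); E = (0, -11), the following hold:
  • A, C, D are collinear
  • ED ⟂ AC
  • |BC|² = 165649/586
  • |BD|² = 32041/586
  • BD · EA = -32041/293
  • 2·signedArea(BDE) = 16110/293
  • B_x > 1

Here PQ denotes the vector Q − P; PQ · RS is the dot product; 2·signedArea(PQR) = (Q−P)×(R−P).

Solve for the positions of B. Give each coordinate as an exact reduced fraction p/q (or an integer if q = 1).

1. B_x = 701/586  [2·signedArea(BDE) = 16110/293 ∩ BD · EA = -32041/293]
2. B_y = -341/586  [2·signedArea(BDE) = 16110/293 ∩ BD · EA = -32041/293]
   → B = (701/586, -341/586)

B = (701/586, -341/586)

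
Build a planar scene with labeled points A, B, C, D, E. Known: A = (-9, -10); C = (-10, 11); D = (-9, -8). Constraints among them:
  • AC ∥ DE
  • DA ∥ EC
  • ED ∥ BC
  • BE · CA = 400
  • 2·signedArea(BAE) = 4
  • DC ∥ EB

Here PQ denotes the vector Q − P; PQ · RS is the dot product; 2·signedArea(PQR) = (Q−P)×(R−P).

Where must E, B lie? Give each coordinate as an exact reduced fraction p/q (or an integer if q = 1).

1. E_x = -10  [DA ∥ EC ∩ AC ∥ DE]
2. E_y = 13  [DA ∥ EC ∩ AC ∥ DE]
   → E = (-10, 13)
3. B_x = -11  [ED ∥ BC ∩ DC ∥ EB]
4. B_y = 32  [ED ∥ BC ∩ DC ∥ EB]
   → B = (-11, 32)

B = (-11, 32)
E = (-10, 13)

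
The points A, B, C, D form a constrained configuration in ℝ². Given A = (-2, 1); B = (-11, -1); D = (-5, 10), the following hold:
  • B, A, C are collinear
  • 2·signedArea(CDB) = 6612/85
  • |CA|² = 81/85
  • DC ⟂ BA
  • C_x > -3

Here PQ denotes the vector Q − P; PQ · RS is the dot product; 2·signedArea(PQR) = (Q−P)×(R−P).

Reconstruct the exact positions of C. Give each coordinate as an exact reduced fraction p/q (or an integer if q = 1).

1. C_x = -251/85  [B, A, C are collinear ∩ DC ⟂ BA]
2. C_y = 67/85  [B, A, C are collinear ∩ DC ⟂ BA]
   → C = (-251/85, 67/85)

C = (-251/85, 67/85)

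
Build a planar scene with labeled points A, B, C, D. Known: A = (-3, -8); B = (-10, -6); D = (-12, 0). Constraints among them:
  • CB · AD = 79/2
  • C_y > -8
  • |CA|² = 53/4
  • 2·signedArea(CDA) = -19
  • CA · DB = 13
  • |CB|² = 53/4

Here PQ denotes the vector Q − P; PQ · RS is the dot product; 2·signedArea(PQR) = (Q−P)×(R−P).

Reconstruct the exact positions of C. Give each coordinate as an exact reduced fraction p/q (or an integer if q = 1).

C = (-13/2, -7)

1. C_x = -13/2  [CA · DB = 13 ∩ CB · AD = 79/2]
2. C_y = -7  [CA · DB = 13 ∩ CB · AD = 79/2]
   → C = (-13/2, -7)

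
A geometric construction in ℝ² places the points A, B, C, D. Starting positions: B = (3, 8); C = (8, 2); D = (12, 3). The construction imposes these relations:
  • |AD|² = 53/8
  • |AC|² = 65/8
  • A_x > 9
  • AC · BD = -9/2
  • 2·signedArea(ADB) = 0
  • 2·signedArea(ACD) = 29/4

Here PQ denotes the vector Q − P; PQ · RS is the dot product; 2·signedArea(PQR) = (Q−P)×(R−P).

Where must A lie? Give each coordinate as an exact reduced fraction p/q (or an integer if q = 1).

A = (39/4, 17/4)

1. A_x = 39/4  [2·signedArea(ADB) = 0 ∩ 2·signedArea(ACD) = 29/4]
2. A_y = 17/4  [2·signedArea(ADB) = 0 ∩ 2·signedArea(ACD) = 29/4]
   → A = (39/4, 17/4)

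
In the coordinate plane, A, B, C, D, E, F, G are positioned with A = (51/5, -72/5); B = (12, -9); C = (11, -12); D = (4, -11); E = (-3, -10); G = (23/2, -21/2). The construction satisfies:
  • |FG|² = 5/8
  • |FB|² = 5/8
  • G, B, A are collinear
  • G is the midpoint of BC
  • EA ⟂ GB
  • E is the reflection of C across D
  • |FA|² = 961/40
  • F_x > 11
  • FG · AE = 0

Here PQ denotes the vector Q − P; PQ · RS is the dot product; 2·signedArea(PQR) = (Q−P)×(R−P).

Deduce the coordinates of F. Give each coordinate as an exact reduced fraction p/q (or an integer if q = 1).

1. F_x = 47/4  [line 66/5·x + -22/5·y + -198 = 0 ∩ |FA|² = 961/40]
2. F_y = -39/4  [line 66/5·x + -22/5·y + -198 = 0 ∩ |FA|² = 961/40]
   → F = (47/4, -39/4)

F = (47/4, -39/4)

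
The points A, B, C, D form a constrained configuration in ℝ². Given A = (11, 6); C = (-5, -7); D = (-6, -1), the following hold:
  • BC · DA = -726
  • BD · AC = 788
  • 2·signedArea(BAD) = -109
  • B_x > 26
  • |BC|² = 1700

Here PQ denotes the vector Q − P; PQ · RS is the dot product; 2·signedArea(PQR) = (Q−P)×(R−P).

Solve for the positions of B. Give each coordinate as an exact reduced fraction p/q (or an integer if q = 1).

1. B_x = 27  [BD · AC = 788 ∩ BC · DA = -726]
2. B_y = 19  [BD · AC = 788 ∩ BC · DA = -726]
   → B = (27, 19)

B = (27, 19)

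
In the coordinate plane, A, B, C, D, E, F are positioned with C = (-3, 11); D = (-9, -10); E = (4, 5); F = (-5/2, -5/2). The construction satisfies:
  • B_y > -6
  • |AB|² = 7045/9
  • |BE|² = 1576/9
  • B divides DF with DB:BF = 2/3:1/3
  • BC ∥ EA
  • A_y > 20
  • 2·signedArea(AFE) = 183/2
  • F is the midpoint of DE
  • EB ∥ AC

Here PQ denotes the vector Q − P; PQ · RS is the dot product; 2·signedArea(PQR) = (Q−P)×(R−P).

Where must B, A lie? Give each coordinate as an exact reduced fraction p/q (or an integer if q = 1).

A = (17/3, 21)
B = (-14/3, -5)

1. B_x = -14/3  [B divides DF with DB:BF = 2/3:1/3]
2. B_y = -5  [B divides DF with DB:BF = 2/3:1/3]
   → B = (-14/3, -5)
3. A_x = 17/3  [EB ∥ AC ∩ BC ∥ EA]
4. A_y = 21  [EB ∥ AC ∩ BC ∥ EA]
   → A = (17/3, 21)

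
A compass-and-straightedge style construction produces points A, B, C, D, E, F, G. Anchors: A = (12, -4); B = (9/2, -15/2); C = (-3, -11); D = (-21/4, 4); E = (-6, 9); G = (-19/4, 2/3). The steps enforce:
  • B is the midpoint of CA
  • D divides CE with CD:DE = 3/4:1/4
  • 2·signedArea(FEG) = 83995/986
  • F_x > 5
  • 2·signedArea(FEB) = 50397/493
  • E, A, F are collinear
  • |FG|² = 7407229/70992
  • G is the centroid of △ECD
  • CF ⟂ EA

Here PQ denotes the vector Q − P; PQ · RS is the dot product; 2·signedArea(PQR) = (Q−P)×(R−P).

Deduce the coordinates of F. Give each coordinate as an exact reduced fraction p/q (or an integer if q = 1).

1. F_x = 2694/493  [E, A, F are collinear ∩ CF ⟂ EA]
2. F_y = 355/493  [E, A, F are collinear ∩ CF ⟂ EA]
   → F = (2694/493, 355/493)

F = (2694/493, 355/493)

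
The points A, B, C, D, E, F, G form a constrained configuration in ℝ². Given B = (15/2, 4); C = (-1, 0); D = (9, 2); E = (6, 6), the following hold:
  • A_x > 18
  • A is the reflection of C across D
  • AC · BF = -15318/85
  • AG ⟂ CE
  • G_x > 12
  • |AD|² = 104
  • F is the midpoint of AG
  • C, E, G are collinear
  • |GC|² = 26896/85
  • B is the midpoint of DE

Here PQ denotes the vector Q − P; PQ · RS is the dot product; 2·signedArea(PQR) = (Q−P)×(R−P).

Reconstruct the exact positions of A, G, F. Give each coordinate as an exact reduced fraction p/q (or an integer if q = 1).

A = (19, 4)
F = (1339/85, 662/85)
G = (1063/85, 984/85)

1. A_x = 19  [A is the reflection of C across D]
2. A_y = 4  [A is the reflection of C across D]
   → A = (19, 4)
3. G_x = 1063/85  [C, E, G are collinear ∩ AG ⟂ CE]
4. G_y = 984/85  [C, E, G are collinear ∩ AG ⟂ CE]
   → G = (1063/85, 984/85)
5. F_x = 1339/85  [F is the midpoint of AG]
6. F_y = 662/85  [F is the midpoint of AG]
   → F = (1339/85, 662/85)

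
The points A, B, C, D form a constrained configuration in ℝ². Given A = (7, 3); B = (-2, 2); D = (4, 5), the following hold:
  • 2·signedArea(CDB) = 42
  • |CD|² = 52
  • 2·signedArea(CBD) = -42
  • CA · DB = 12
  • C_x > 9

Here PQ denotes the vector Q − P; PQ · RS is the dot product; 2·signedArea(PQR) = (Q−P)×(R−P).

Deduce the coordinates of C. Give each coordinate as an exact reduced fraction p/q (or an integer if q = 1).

1. C_x = 10  [2·signedArea(CBD) = -42 ∩ CA · DB = 12]
2. C_y = 1  [2·signedArea(CBD) = -42 ∩ CA · DB = 12]
   → C = (10, 1)

C = (10, 1)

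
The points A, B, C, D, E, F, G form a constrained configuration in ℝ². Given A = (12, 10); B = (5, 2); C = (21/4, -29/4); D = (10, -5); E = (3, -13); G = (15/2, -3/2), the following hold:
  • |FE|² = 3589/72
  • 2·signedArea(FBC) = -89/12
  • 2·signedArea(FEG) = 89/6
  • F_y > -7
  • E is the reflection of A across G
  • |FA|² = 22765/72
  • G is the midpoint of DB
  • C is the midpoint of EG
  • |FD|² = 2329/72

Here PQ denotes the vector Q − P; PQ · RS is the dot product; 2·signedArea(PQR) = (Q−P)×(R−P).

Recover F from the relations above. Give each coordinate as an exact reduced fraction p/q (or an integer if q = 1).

F = (53/12, -73/12)

1. F_x = 53/12  [2·signedArea(FEG) = 89/6 ∩ 2·signedArea(FBC) = -89/12]
2. F_y = -73/12  [2·signedArea(FEG) = 89/6 ∩ 2·signedArea(FBC) = -89/12]
   → F = (53/12, -73/12)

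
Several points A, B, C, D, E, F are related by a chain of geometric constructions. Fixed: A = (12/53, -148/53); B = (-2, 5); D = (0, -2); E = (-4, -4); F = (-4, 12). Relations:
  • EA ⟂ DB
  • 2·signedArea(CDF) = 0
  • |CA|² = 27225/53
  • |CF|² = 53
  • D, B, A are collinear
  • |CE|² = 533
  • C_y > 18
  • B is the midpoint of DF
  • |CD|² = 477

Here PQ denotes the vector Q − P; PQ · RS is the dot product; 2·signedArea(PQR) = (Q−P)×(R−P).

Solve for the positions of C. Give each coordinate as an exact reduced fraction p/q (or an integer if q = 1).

1. C_x = -6  [line -14·x + -4·y + -8 = 0 ∩ |CA|² = 27225/53]
2. C_y = 19  [line -14·x + -4·y + -8 = 0 ∩ |CA|² = 27225/53]
   → C = (-6, 19)

C = (-6, 19)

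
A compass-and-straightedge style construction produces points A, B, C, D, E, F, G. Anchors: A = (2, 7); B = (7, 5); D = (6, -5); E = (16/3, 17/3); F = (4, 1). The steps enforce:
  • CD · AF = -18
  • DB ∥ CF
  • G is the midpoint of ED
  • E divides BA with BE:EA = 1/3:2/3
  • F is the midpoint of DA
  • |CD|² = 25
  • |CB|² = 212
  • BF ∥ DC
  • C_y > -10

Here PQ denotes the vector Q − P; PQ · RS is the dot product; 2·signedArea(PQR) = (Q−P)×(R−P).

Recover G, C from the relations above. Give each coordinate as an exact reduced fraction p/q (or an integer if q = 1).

1. G_x = 17/3  [G is the midpoint of ED]
2. G_y = 1/3  [G is the midpoint of ED]
   → G = (17/3, 1/3)
3. C_x = 3  [DB ∥ CF ∩ BF ∥ DC]
4. C_y = -9  [DB ∥ CF ∩ BF ∥ DC]
   → C = (3, -9)

C = (3, -9)
G = (17/3, 1/3)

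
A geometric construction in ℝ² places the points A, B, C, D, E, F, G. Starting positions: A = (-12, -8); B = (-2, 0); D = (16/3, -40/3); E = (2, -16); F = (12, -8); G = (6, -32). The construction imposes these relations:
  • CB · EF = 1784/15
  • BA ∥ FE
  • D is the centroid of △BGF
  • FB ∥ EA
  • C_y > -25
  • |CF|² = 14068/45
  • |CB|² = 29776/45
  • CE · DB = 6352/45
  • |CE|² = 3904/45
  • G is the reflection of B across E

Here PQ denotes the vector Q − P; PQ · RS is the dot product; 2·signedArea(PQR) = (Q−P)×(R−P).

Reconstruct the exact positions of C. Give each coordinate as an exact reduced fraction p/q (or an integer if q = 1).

C = (86/15, -368/15)

1. C_x = 86/15  [CB · EF = 1784/15 ∩ CE · DB = 6352/45]
2. C_y = -368/15  [CB · EF = 1784/15 ∩ CE · DB = 6352/45]
   → C = (86/15, -368/15)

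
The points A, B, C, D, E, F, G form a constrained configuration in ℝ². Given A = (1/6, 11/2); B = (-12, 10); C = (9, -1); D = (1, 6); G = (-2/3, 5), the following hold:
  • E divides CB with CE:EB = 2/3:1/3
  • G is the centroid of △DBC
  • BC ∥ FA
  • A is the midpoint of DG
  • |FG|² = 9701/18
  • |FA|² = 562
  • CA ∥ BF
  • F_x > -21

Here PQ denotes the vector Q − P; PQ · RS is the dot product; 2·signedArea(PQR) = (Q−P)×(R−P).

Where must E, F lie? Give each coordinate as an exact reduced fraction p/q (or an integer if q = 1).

1. E_x = -5  [E divides CB with CE:EB = 2/3:1/3]
2. E_y = 19/3  [E divides CB with CE:EB = 2/3:1/3]
   → E = (-5, 19/3)
3. F_x = -125/6  [BC ∥ FA ∩ CA ∥ BF]
4. F_y = 33/2  [BC ∥ FA ∩ CA ∥ BF]
   → F = (-125/6, 33/2)

E = (-5, 19/3)
F = (-125/6, 33/2)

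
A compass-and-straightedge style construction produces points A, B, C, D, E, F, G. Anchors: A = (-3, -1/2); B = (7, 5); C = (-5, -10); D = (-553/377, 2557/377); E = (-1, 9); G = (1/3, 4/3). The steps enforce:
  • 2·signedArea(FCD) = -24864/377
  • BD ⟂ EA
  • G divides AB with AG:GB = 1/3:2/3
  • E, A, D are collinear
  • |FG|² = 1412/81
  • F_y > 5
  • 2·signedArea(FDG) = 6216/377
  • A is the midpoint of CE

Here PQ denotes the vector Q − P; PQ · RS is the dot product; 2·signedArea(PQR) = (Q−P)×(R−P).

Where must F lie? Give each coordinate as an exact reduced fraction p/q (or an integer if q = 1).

F = (19/9, 46/9)

1. F_x = 19/9  [2·signedArea(FDG) = 6216/377 ∩ 2·signedArea(FCD) = -24864/377]
2. F_y = 46/9  [2·signedArea(FDG) = 6216/377 ∩ 2·signedArea(FCD) = -24864/377]
   → F = (19/9, 46/9)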